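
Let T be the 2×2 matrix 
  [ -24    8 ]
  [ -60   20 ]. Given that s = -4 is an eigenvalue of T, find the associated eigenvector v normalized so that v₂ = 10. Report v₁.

T + 4I = [[-20, 8], [-60, 24]].
Solving (T + 4I)v = 0 gives the eigenspace spanned by (4, 10).
With v₂ = 10, v = (4, 10), so v₁ = 4.

4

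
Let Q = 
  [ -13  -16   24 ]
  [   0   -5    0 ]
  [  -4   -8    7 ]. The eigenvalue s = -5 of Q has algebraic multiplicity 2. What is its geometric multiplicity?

2

Q + 5I = [[-8, -16, 24], [0, 0, 0], [-4, -8, 12]].
This matrix has rank 1, so its null space has dimension 3 − 1 = 2.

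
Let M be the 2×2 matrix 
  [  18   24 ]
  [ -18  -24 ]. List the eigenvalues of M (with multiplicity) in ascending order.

Characteristic polynomial: p(μ) = μ^2 + 6μ = μ(μ + 6).
Roots (with multiplicity): -6, 0.

-6, 0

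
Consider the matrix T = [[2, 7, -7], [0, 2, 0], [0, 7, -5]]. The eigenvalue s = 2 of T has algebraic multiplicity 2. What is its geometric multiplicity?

2

T − 2I = [[0, 7, -7], [0, 0, 0], [0, 7, -7]].
This matrix has rank 1, so its null space has dimension 3 − 1 = 2.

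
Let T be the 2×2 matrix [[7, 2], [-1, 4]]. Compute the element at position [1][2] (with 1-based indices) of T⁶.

62062

Characteristic polynomial: r^2 - 11r + 30 = (r - 6)(r - 5), so the eigenvalues are 5, 6.
r=6: eigenvector (2, -1).
r=5: eigenvector (1, -1).
P = [[2, 1], [-1, -1]], D = diag(6, 5), P⁻¹ = [[1, 1], [-1, -2]].
T⁶ = P·diag(46656, 15625)·P⁻¹ = [[77687, 62062], [-31031, -15406]].
The requested entry is 62062.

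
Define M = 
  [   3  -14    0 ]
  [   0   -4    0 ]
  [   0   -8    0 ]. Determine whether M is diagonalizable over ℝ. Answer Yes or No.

Yes

Characteristic polynomial: p(r) = r^3 + r^2 - 12r = r(r - 3)(r + 4).
All 3 eigenvalues are distinct, so M is diagonalizable.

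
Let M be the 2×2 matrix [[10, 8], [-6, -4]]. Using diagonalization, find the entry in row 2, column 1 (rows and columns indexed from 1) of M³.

-168

Characteristic polynomial: μ^2 - 6μ + 8 = (μ - 4)(μ - 2), so the eigenvalues are 2, 4.
μ=4: eigenvector (4, -3).
μ=2: eigenvector (-1, 1).
P = [[4, -1], [-3, 1]], D = diag(4, 2), P⁻¹ = [[1, 1], [3, 4]].
M³ = P·diag(64, 8)·P⁻¹ = [[232, 224], [-168, -160]].
The requested entry is -168.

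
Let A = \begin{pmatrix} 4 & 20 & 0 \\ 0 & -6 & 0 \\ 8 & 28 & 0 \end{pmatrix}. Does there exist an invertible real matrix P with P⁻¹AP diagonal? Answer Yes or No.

Characteristic polynomial: p(r) = r^3 + 2r^2 - 24r = r(r - 4)(r + 6).
All 3 eigenvalues are distinct, so A is diagonalizable.

Yes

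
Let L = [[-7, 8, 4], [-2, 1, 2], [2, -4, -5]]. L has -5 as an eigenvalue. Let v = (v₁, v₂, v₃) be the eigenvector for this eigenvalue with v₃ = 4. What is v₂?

L + 5I = [[-2, 8, 4], [-2, 6, 2], [2, -4, 0]].
Solving (L + 5I)v = 0 gives the eigenspace spanned by (-8, -4, 4).
With v₃ = 4, v = (-8, -4, 4), so v₂ = -4.

-4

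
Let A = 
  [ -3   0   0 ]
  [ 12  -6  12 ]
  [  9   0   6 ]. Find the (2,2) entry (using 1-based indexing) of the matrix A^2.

36

Characteristic polynomial: s^3 + 3s^2 - 36s - 108 = (s - 6)(s + 3)(s + 6), so the eigenvalues are -6, -3, 6.
s=6: eigenvector (0, 1, 1).
s=-6: eigenvector (0, 1, 0).
s=-3: eigenvector (1, 0, -1).
P = [[0, 0, 1], [1, 1, 0], [1, 0, -1]], D = diag(6, -6, -3), P⁻¹ = [[1, 0, 1], [-1, 1, -1], [1, 0, 0]].
A² = P·diag(36, 36, 9)·P⁻¹ = [[9, 0, 0], [0, 36, 0], [27, 0, 36]].
The requested entry is 36.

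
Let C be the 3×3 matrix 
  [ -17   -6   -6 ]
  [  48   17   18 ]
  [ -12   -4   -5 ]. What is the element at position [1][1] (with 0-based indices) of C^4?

Characteristic polynomial: r^3 + 5r^2 - r - 5 = (r - 1)(r + 1)(r + 5), so the eigenvalues are -5, -1, 1.
r=1: eigenvector (1, -3, 0).
r=-5: eigenvector (1, -3, 1).
r=-1: eigenvector (0, 1, -1).
P = [[1, 1, 0], [-3, -3, 1], [0, 1, -1]], D = diag(1, -5, -1), P⁻¹ = [[-2, -1, -1], [3, 1, 1], [3, 1, 0]].
C⁴ = P·diag(1, 625, 1)·P⁻¹ = [[1873, 624, 624], [-5616, -1871, -1872], [1872, 624, 625]].
The requested entry is -1871.

-1871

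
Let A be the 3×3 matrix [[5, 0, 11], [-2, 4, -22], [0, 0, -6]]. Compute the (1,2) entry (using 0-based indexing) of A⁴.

Characteristic polynomial: r^3 - 3r^2 - 34r + 120 = (r - 5)(r - 4)(r + 6), so the eigenvalues are -6, 4, 5.
r=5: eigenvector (1, -2, 0).
r=4: eigenvector (0, 1, 0).
r=-6: eigenvector (-1, 2, 1).
P = [[1, 0, -1], [-2, 1, 2], [0, 0, 1]], D = diag(5, 4, -6), P⁻¹ = [[1, 0, 1], [2, 1, 0], [0, 0, 1]].
A⁴ = P·diag(625, 256, 1296)·P⁻¹ = [[625, 0, -671], [-738, 256, 1342], [0, 0, 1296]].
The requested entry is 1342.

1342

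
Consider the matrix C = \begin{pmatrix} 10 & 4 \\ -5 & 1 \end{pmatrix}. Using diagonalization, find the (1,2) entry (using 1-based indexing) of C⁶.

124124

Characteristic polynomial: t^2 - 11t + 30 = (t - 6)(t - 5), so the eigenvalues are 5, 6.
t=6: eigenvector (-1, 1).
t=5: eigenvector (-4, 5).
P = [[-1, -4], [1, 5]], D = diag(6, 5), P⁻¹ = [[-5, -4], [1, 1]].
C⁶ = P·diag(46656, 15625)·P⁻¹ = [[170780, 124124], [-155155, -108499]].
The requested entry is 124124.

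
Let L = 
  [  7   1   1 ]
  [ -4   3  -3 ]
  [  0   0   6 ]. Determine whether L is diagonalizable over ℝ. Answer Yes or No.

Characteristic polynomial: p(λ) = λ^3 - 16λ^2 + 85λ - 150 = (λ - 6)(λ - 5)^2.
λ = 5 has algebraic multiplicity 2; rank(L − 5I) = 2, so geometric multiplicity = 1.
Geometric multiplicity < algebraic multiplicity, so L is not diagonalizable.

No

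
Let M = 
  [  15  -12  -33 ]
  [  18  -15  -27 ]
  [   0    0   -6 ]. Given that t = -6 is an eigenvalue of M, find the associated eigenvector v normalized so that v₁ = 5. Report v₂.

M + 6I = [[21, -12, -33], [18, -9, -27], [0, 0, 0]].
Solving (M + 6I)v = 0 gives the eigenspace spanned by (5, -5, 5).
With v₁ = 5, v = (5, -5, 5), so v₂ = -5.

-5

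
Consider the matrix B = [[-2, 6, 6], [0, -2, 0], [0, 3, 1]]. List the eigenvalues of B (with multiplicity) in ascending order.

Characteristic polynomial: p(t) = t^3 + 3t^2 - 4 = (t - 1)(t + 2)^2.
Roots (with multiplicity): -2, -2, 1.

-2, -2, 1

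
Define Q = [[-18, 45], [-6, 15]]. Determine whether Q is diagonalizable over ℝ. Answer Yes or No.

Yes

Characteristic polynomial: p(λ) = λ^2 + 3λ = λ(λ + 3).
All 2 eigenvalues are distinct, so Q is diagonalizable.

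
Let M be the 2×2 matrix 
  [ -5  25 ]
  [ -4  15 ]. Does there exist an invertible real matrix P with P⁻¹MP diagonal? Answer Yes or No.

No

Characteristic polynomial: p(t) = t^2 - 10t + 25 = (t - 5)^2.
t = 5 has algebraic multiplicity 2; rank(M − 5I) = 1, so geometric multiplicity = 1.
Geometric multiplicity < algebraic multiplicity, so M is not diagonalizable.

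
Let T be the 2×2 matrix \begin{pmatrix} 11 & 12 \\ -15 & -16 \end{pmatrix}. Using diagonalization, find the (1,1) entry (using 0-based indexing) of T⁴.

1276

Characteristic polynomial: s^2 + 5s + 4 = (s + 1)(s + 4), so the eigenvalues are -4, -1.
s=-1: eigenvector (1, -1).
s=-4: eigenvector (-4, 5).
P = [[1, -4], [-1, 5]], D = diag(-1, -4), P⁻¹ = [[5, 4], [1, 1]].
T⁴ = P·diag(1, 256)·P⁻¹ = [[-1019, -1020], [1275, 1276]].
The requested entry is 1276.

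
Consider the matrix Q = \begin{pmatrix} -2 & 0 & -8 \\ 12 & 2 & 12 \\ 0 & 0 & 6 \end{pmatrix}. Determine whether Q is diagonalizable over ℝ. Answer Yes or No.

Characteristic polynomial: p(μ) = μ^3 - 6μ^2 - 4μ + 24 = (μ - 6)(μ - 2)(μ + 2).
All 3 eigenvalues are distinct, so Q is diagonalizable.

Yes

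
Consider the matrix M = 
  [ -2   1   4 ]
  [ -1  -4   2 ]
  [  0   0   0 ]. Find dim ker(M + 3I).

1

M + 3I = [[1, 1, 4], [-1, -1, 2], [0, 0, 3]].
This matrix has rank 2, so its null space has dimension 3 − 2 = 1.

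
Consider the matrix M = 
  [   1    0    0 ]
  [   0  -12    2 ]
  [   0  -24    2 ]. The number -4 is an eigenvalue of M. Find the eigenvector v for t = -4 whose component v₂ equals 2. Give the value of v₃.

M + 4I = [[5, 0, 0], [0, -8, 2], [0, -24, 6]].
Solving (M + 4I)v = 0 gives the eigenspace spanned by (0, 2, 8).
With v₂ = 2, v = (0, 2, 8), so v₃ = 8.

8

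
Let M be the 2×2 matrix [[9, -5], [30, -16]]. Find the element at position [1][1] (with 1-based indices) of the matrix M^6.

Characteristic polynomial: λ^2 + 7λ + 6 = (λ + 1)(λ + 6), so the eigenvalues are -6, -1.
λ=-6: eigenvector (1, 3).
λ=-1: eigenvector (-1, -2).
P = [[1, -1], [3, -2]], D = diag(-6, -1), P⁻¹ = [[-2, 1], [-3, 1]].
M⁶ = P·diag(46656, 1)·P⁻¹ = [[-93309, 46655], [-279930, 139966]].
The requested entry is -93309.

-93309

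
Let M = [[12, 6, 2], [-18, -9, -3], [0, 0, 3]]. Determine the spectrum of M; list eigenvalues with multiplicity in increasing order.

0, 3, 3

Characteristic polynomial: p(s) = s^3 - 6s^2 + 9s = s(s - 3)^2.
Roots (with multiplicity): 0, 3, 3.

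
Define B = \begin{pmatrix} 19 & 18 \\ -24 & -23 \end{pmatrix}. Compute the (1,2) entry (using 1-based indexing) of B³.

378

Characteristic polynomial: μ^2 + 4μ - 5 = (μ - 1)(μ + 5), so the eigenvalues are -5, 1.
μ=1: eigenvector (1, -1).
μ=-5: eigenvector (-3, 4).
P = [[1, -3], [-1, 4]], D = diag(1, -5), P⁻¹ = [[4, 3], [1, 1]].
B³ = P·diag(1, -125)·P⁻¹ = [[379, 378], [-504, -503]].
The requested entry is 378.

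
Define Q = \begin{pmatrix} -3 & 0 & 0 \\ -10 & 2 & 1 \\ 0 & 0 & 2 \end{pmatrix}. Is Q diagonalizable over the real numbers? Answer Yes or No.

No

Characteristic polynomial: p(μ) = μ^3 - μ^2 - 8μ + 12 = (μ - 2)^2(μ + 3).
μ = 2 has algebraic multiplicity 2; rank(Q − 2I) = 2, so geometric multiplicity = 1.
Geometric multiplicity < algebraic multiplicity, so Q is not diagonalizable.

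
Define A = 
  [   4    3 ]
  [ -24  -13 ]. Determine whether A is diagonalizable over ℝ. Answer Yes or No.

Yes

Characteristic polynomial: p(μ) = μ^2 + 9μ + 20 = (μ + 4)(μ + 5).
All 2 eigenvalues are distinct, so A is diagonalizable.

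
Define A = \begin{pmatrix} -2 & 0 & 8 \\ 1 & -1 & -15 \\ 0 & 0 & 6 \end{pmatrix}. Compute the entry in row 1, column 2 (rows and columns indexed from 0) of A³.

-441

Characteristic polynomial: s^3 - 3s^2 - 16s - 12 = (s - 6)(s + 1)(s + 2), so the eigenvalues are -2, -1, 6.
s=-2: eigenvector (1, -1, 0).
s=-1: eigenvector (0, 1, 0).
s=6: eigenvector (1, -2, 1).
P = [[1, 0, 1], [-1, 1, -2], [0, 0, 1]], D = diag(-2, -1, 6), P⁻¹ = [[1, 0, -1], [1, 1, 1], [0, 0, 1]].
A³ = P·diag(-8, -1, 216)·P⁻¹ = [[-8, 0, 224], [7, -1, -441], [0, 0, 216]].
The requested entry is -441.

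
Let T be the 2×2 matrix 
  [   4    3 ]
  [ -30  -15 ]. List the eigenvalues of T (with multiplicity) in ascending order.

-6, -5

Characteristic polynomial: p(s) = s^2 + 11s + 30 = (s + 5)(s + 6).
Roots (with multiplicity): -6, -5.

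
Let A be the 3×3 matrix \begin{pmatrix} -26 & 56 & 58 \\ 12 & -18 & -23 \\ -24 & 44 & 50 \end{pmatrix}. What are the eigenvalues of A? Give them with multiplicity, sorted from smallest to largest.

-2, 4, 4

Characteristic polynomial: p(t) = t^3 - 6t^2 + 32 = (t - 4)^2(t + 2).
Roots (with multiplicity): -2, 4, 4.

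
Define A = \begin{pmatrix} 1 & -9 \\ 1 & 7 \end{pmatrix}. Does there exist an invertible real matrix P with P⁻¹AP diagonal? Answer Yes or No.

No

Characteristic polynomial: p(t) = t^2 - 8t + 16 = (t - 4)^2.
t = 4 has algebraic multiplicity 2; rank(A − 4I) = 1, so geometric multiplicity = 1.
Geometric multiplicity < algebraic multiplicity, so A is not diagonalizable.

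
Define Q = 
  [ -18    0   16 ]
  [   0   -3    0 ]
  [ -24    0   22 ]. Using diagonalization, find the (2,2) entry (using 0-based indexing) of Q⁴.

Characteristic polynomial: r^3 - r^2 - 24r - 36 = (r - 6)(r + 2)(r + 3), so the eigenvalues are -3, -2, 6.
r=-3: eigenvector (0, 1, 0).
r=-2: eigenvector (1, 0, 1).
r=6: eigenvector (2, 0, 3).
P = [[0, 1, 2], [1, 0, 0], [0, 1, 3]], D = diag(-3, -2, 6), P⁻¹ = [[0, 1, 0], [3, 0, -2], [-1, 0, 1]].
Q⁴ = P·diag(81, 16, 1296)·P⁻¹ = [[-2544, 0, 2560], [0, 81, 0], [-3840, 0, 3856]].
The requested entry is 3856.

3856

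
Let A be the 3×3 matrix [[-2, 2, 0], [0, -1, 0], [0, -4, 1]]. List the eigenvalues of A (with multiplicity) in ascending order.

Characteristic polynomial: p(s) = s^3 + 2s^2 - s - 2 = (s - 1)(s + 1)(s + 2).
Roots (with multiplicity): -2, -1, 1.

-2, -1, 1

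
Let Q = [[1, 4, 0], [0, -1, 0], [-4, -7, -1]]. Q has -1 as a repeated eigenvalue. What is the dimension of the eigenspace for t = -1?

1

Q + 1I = [[2, 4, 0], [0, 0, 0], [-4, -7, 0]].
This matrix has rank 2, so its null space has dimension 3 − 2 = 1.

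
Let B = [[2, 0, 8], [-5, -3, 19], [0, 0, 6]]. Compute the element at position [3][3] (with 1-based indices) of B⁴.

Characteristic polynomial: s^3 - 5s^2 - 12s + 36 = (s - 6)(s - 2)(s + 3), so the eigenvalues are -3, 2, 6.
s=-3: eigenvector (0, 1, 0).
s=2: eigenvector (1, -1, 0).
s=6: eigenvector (2, 1, 1).
P = [[0, 1, 2], [1, -1, 1], [0, 0, 1]], D = diag(-3, 2, 6), P⁻¹ = [[1, 1, -3], [1, 0, -2], [0, 0, 1]].
B⁴ = P·diag(81, 16, 1296)·P⁻¹ = [[16, 0, 2560], [65, 81, 1085], [0, 0, 1296]].
The requested entry is 1296.

1296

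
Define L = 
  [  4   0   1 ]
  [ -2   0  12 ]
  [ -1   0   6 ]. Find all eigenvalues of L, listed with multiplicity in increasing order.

Characteristic polynomial: p(μ) = μ^3 - 10μ^2 + 25μ = μ(μ - 5)^2.
Roots (with multiplicity): 0, 5, 5.

0, 5, 5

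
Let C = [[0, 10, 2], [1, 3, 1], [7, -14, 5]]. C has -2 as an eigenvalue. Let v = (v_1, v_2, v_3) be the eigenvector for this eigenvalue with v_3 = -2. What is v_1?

C + 2I = [[2, 10, 2], [1, 5, 1], [7, -14, 7]].
Solving (C + 2I)v = 0 gives the eigenspace spanned by (2, 0, -2).
With v_3 = -2, v = (2, 0, -2), so v_1 = 2.

2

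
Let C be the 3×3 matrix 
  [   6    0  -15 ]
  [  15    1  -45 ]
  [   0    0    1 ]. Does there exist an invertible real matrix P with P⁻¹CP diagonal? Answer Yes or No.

Characteristic polynomial: p(μ) = μ^3 - 8μ^2 + 13μ - 6 = (μ - 6)(μ - 1)^2.
μ = 1 has algebraic multiplicity 2; rank(C − 1I) = 1, so geometric multiplicity = 2.
Every eigenvalue has geometric = algebraic multiplicity, so C is diagonalizable.

Yes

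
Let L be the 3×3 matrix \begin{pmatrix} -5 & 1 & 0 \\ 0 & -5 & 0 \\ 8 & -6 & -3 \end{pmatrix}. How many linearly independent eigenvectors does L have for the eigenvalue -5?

1

L + 5I = [[0, 1, 0], [0, 0, 0], [8, -6, 2]].
This matrix has rank 2, so its null space has dimension 3 − 2 = 1.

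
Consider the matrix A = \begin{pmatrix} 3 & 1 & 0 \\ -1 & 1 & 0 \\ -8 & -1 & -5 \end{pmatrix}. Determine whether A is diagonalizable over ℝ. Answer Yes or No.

Characteristic polynomial: p(μ) = μ^3 + μ^2 - 16μ + 20 = (μ - 2)^2(μ + 5).
μ = 2 has algebraic multiplicity 2; rank(A − 2I) = 2, so geometric multiplicity = 1.
Geometric multiplicity < algebraic multiplicity, so A is not diagonalizable.

No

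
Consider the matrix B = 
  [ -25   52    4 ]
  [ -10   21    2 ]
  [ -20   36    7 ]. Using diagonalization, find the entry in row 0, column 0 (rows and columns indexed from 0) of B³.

-625

Characteristic polynomial: t^3 - 3t^2 - 25t + 75 = (t - 5)(t - 3)(t + 5), so the eigenvalues are -5, 3, 5.
t=5: eigenvector (2, 1, 2).
t=-5: eigenvector (3, 1, 2).
t=3: eigenvector (-2, -1, -1).
P = [[2, 3, -2], [1, 1, -1], [2, 2, -1]], D = diag(5, -5, 3), P⁻¹ = [[-1, 1, 1], [1, -2, 0], [0, -2, 1]].
B³ = P·diag(125, -125, 27)·P⁻¹ = [[-625, 1108, 196], [-250, 429, 98], [-500, 804, 223]].
The requested entry is -625.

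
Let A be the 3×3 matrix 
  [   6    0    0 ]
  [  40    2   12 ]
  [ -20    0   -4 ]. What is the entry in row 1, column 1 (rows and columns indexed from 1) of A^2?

36

Characteristic polynomial: μ^3 - 4μ^2 - 20μ + 48 = (μ - 6)(μ - 2)(μ + 4), so the eigenvalues are -4, 2, 6.
μ=6: eigenvector (1, 4, -2).
μ=-4: eigenvector (0, -2, 1).
μ=2: eigenvector (0, 1, 0).
P = [[1, 0, 0], [4, -2, 1], [-2, 1, 0]], D = diag(6, -4, 2), P⁻¹ = [[1, 0, 0], [2, 0, 1], [0, 1, 2]].
A² = P·diag(36, 16, 4)·P⁻¹ = [[36, 0, 0], [80, 4, -24], [-40, 0, 16]].
The requested entry is 36.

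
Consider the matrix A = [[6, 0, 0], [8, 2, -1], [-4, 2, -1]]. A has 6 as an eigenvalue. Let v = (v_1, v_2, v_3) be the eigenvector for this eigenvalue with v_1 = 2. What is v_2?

4

A − 6I = [[0, 0, 0], [8, -4, -1], [-4, 2, -7]].
Solving (A − 6I)v = 0 gives the eigenspace spanned by (2, 4, 0).
With v_1 = 2, v = (2, 4, 0), so v_2 = 4.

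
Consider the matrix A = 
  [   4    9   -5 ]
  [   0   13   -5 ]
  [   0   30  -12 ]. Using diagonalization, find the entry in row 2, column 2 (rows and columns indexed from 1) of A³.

Characteristic polynomial: μ^3 - 5μ^2 - 2μ + 24 = (μ - 4)(μ - 3)(μ + 2), so the eigenvalues are -2, 3, 4.
μ=3: eigenvector (1, 1, 2).
μ=4: eigenvector (1, 0, 0).
μ=-2: eigenvector (1, 1, 3).
P = [[1, 1, 1], [1, 0, 1], [2, 0, 3]], D = diag(3, 4, -2), P⁻¹ = [[0, 3, -1], [1, -1, 0], [0, -2, 1]].
A³ = P·diag(27, 64, -8)·P⁻¹ = [[64, 33, -35], [0, 97, -35], [0, 210, -78]].
The requested entry is 97.

97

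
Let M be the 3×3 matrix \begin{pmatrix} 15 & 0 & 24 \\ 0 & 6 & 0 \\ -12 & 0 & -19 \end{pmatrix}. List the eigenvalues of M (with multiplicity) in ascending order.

Characteristic polynomial: p(λ) = λ^3 - 2λ^2 - 21λ - 18 = (λ - 6)(λ + 1)(λ + 3).
Roots (with multiplicity): -3, -1, 6.

-3, -1, 6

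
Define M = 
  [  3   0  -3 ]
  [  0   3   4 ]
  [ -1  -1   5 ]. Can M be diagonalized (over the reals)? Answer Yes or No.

No

Characteristic polynomial: p(λ) = λ^3 - 11λ^2 + 40λ - 48 = (λ - 4)^2(λ - 3).
λ = 4 has algebraic multiplicity 2; rank(M − 4I) = 2, so geometric multiplicity = 1.
Geometric multiplicity < algebraic multiplicity, so M is not diagonalizable.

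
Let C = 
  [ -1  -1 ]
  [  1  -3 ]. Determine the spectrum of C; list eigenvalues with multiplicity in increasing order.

Characteristic polynomial: p(s) = s^2 + 4s + 4 = (s + 2)^2.
Roots (with multiplicity): -2, -2.

-2, -2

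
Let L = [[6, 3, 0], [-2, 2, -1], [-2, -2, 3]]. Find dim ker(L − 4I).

L − 4I = [[2, 3, 0], [-2, -2, -1], [-2, -2, -1]].
This matrix has rank 2, so its null space has dimension 3 − 2 = 1.

1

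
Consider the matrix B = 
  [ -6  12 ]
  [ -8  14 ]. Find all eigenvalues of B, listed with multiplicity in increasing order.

Characteristic polynomial: p(r) = r^2 - 8r + 12 = (r - 6)(r - 2).
Roots (with multiplicity): 2, 6.

2, 6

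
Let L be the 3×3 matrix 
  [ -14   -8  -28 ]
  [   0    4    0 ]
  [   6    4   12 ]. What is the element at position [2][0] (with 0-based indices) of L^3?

24

Characteristic polynomial: r^3 - 2r^2 - 8r = r(r - 4)(r + 2), so the eigenvalues are -2, 0, 4.
r=-2: eigenvector (7, 0, -3).
r=4: eigenvector (-2, 1, 1).
r=0: eigenvector (-2, 0, 1).
P = [[7, -2, -2], [0, 1, 0], [-3, 1, 1]], D = diag(-2, 4, 0), P⁻¹ = [[1, 0, 2], [0, 1, 0], [3, -1, 7]].
L³ = P·diag(-8, 64, 0)·P⁻¹ = [[-56, -128, -112], [0, 64, 0], [24, 64, 48]].
The requested entry is 24.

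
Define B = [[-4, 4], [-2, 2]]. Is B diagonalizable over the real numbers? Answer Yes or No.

Characteristic polynomial: p(r) = r^2 + 2r = r(r + 2).
All 2 eigenvalues are distinct, so B is diagonalizable.

Yes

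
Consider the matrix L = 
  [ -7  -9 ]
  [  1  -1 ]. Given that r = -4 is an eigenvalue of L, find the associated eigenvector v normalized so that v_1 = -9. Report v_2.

L + 4I = [[-3, -9], [1, 3]].
Solving (L + 4I)v = 0 gives the eigenspace spanned by (-9, 3).
With v_1 = -9, v = (-9, 3), so v_2 = 3.

3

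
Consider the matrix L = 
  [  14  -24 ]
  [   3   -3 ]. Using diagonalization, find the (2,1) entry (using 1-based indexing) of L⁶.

Characteristic polynomial: s^2 - 11s + 30 = (s - 6)(s - 5), so the eigenvalues are 5, 6.
s=6: eigenvector (3, 1).
s=5: eigenvector (8, 3).
P = [[3, 8], [1, 3]], D = diag(6, 5), P⁻¹ = [[3, -8], [-1, 3]].
L⁶ = P·diag(46656, 15625)·P⁻¹ = [[294904, -744744], [93093, -232623]].
The requested entry is 93093.

93093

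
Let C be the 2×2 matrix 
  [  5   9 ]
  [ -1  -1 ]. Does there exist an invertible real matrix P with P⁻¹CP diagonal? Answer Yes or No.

Characteristic polynomial: p(t) = t^2 - 4t + 4 = (t - 2)^2.
t = 2 has algebraic multiplicity 2; rank(C − 2I) = 1, so geometric multiplicity = 1.
Geometric multiplicity < algebraic multiplicity, so C is not diagonalizable.

No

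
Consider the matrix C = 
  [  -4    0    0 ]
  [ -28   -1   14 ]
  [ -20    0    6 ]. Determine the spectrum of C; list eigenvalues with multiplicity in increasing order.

-4, -1, 6

Characteristic polynomial: p(r) = r^3 - r^2 - 26r - 24 = (r - 6)(r + 1)(r + 4).
Roots (with multiplicity): -4, -1, 6.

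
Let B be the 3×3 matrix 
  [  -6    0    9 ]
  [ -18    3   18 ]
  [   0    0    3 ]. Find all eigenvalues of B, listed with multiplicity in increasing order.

Characteristic polynomial: p(t) = t^3 - 27t + 54 = (t - 3)^2(t + 6).
Roots (with multiplicity): -6, 3, 3.

-6, 3, 3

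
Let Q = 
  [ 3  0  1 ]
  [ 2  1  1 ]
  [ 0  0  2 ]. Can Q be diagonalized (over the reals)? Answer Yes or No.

Yes

Characteristic polynomial: p(λ) = λ^3 - 6λ^2 + 11λ - 6 = (λ - 3)(λ - 2)(λ - 1).
All 3 eigenvalues are distinct, so Q is diagonalizable.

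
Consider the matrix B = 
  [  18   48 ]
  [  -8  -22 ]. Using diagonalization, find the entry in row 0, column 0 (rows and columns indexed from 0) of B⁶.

Characteristic polynomial: t^2 + 4t - 12 = (t - 2)(t + 6), so the eigenvalues are -6, 2.
t=2: eigenvector (3, -1).
t=-6: eigenvector (-2, 1).
P = [[3, -2], [-1, 1]], D = diag(2, -6), P⁻¹ = [[1, 2], [1, 3]].
B⁶ = P·diag(64, 46656)·P⁻¹ = [[-93120, -279552], [46592, 139840]].
The requested entry is -93120.

-93120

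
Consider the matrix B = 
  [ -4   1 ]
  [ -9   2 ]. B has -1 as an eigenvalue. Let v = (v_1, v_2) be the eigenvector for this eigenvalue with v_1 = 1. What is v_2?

B + 1I = [[-3, 1], [-9, 3]].
Solving (B + 1I)v = 0 gives the eigenspace spanned by (1, 3).
With v_1 = 1, v = (1, 3), so v_2 = 3.

3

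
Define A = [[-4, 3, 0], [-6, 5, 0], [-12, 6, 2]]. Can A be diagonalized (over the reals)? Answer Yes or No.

Yes

Characteristic polynomial: p(s) = s^3 - 3s^2 + 4 = (s - 2)^2(s + 1).
s = 2 has algebraic multiplicity 2; rank(A − 2I) = 1, so geometric multiplicity = 2.
Every eigenvalue has geometric = algebraic multiplicity, so A is diagonalizable.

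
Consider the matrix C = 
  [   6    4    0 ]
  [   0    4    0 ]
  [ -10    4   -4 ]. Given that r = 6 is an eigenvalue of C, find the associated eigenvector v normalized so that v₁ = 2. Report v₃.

C − 6I = [[0, 4, 0], [0, -2, 0], [-10, 4, -10]].
Solving (C − 6I)v = 0 gives the eigenspace spanned by (2, 0, -2).
With v₁ = 2, v = (2, 0, -2), so v₃ = -2.

-2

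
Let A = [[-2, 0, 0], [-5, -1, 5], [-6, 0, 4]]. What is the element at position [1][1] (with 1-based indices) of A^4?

Characteristic polynomial: s^3 - s^2 - 10s - 8 = (s - 4)(s + 1)(s + 2), so the eigenvalues are -2, -1, 4.
s=-2: eigenvector (1, 0, 1).
s=4: eigenvector (0, 1, 1).
s=-1: eigenvector (0, 1, 0).
P = [[1, 0, 0], [0, 1, 1], [1, 1, 0]], D = diag(-2, 4, -1), P⁻¹ = [[1, 0, 0], [-1, 0, 1], [1, 1, -1]].
A⁴ = P·diag(16, 256, 1)·P⁻¹ = [[16, 0, 0], [-255, 1, 255], [-240, 0, 256]].
The requested entry is 16.

16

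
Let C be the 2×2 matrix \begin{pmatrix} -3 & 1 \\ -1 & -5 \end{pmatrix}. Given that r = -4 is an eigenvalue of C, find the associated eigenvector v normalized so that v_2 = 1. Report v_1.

C + 4I = [[1, 1], [-1, -1]].
Solving (C + 4I)v = 0 gives the eigenspace spanned by (-1, 1).
With v_2 = 1, v = (-1, 1), so v_1 = -1.

-1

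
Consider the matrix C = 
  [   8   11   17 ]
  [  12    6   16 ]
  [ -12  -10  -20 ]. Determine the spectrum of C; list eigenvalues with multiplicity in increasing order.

-4, -4, 2

Characteristic polynomial: p(λ) = λ^3 + 6λ^2 - 32 = (λ - 2)(λ + 4)^2.
Roots (with multiplicity): -4, -4, 2.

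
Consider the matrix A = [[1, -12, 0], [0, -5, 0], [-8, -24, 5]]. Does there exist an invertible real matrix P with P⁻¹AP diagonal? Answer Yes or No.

Yes

Characteristic polynomial: p(λ) = λ^3 - λ^2 - 25λ + 25 = (λ - 5)(λ - 1)(λ + 5).
All 3 eigenvalues are distinct, so A is diagonalizable.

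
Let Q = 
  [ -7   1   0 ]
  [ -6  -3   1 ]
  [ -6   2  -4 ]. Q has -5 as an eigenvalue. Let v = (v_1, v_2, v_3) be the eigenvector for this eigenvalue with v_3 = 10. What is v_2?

10

Q + 5I = [[-2, 1, 0], [-6, 2, 1], [-6, 2, 1]].
Solving (Q + 5I)v = 0 gives the eigenspace spanned by (5, 10, 10).
With v_3 = 10, v = (5, 10, 10), so v_2 = 10.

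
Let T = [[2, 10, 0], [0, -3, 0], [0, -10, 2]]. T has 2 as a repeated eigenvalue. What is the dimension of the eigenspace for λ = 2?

2

T − 2I = [[0, 10, 0], [0, -5, 0], [0, -10, 0]].
This matrix has rank 1, so its null space has dimension 3 − 1 = 2.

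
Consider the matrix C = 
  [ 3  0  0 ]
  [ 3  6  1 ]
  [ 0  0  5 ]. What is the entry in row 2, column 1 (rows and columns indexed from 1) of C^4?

1215

Characteristic polynomial: μ^3 - 14μ^2 + 63μ - 90 = (μ - 6)(μ - 5)(μ - 3), so the eigenvalues are 3, 5, 6.
μ=5: eigenvector (0, -1, 1).
μ=3: eigenvector (-1, 1, 0).
μ=6: eigenvector (0, 1, 0).
P = [[0, -1, 0], [-1, 1, 1], [1, 0, 0]], D = diag(5, 3, 6), P⁻¹ = [[0, 0, 1], [-1, 0, 0], [1, 1, 1]].
C⁴ = P·diag(625, 81, 1296)·P⁻¹ = [[81, 0, 0], [1215, 1296, 671], [0, 0, 625]].
The requested entry is 1215.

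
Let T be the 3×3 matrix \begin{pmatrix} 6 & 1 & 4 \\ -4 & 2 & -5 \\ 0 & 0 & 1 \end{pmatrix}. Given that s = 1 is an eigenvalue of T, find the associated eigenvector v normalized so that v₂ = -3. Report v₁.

T − 1I = [[5, 1, 4], [-4, 1, -5], [0, 0, 0]].
Solving (T − 1I)v = 0 gives the eigenspace spanned by (3, -3, -3).
With v₂ = -3, v = (3, -3, -3), so v₁ = 3.

3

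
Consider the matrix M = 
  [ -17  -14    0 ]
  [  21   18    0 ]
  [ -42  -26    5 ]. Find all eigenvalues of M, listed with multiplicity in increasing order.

-3, 4, 5

Characteristic polynomial: p(λ) = λ^3 - 6λ^2 - 7λ + 60 = (λ - 5)(λ - 4)(λ + 3).
Roots (with multiplicity): -3, 4, 5.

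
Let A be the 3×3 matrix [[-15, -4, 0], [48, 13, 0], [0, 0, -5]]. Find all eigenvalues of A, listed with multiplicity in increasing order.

-5, -3, 1

Characteristic polynomial: p(s) = s^3 + 7s^2 + 7s - 15 = (s - 1)(s + 3)(s + 5).
Roots (with multiplicity): -5, -3, 1.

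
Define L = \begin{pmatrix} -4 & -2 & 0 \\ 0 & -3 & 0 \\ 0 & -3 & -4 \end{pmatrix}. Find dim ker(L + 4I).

L + 4I = [[0, -2, 0], [0, 1, 0], [0, -3, 0]].
This matrix has rank 1, so its null space has dimension 3 − 1 = 2.

2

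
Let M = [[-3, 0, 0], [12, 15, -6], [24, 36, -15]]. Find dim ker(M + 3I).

2

M + 3I = [[0, 0, 0], [12, 18, -6], [24, 36, -12]].
This matrix has rank 1, so its null space has dimension 3 − 1 = 2.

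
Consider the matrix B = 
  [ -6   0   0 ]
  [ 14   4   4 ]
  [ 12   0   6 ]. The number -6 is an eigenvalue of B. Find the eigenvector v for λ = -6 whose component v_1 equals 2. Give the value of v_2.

B + 6I = [[0, 0, 0], [14, 10, 4], [12, 0, 12]].
Solving (B + 6I)v = 0 gives the eigenspace spanned by (2, -2, -2).
With v_1 = 2, v = (2, -2, -2), so v_2 = -2.

-2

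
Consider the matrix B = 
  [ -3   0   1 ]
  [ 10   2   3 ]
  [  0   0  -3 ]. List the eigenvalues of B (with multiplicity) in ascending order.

-3, -3, 2

Characteristic polynomial: p(λ) = λ^3 + 4λ^2 - 3λ - 18 = (λ - 2)(λ + 3)^2.
Roots (with multiplicity): -3, -3, 2.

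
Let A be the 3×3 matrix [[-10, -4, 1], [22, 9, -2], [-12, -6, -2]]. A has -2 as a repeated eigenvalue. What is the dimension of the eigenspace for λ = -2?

1

A + 2I = [[-8, -4, 1], [22, 11, -2], [-12, -6, 0]].
This matrix has rank 2, so its null space has dimension 3 − 2 = 1.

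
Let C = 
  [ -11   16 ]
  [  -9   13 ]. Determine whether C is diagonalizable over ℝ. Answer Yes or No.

No

Characteristic polynomial: p(t) = t^2 - 2t + 1 = (t - 1)^2.
t = 1 has algebraic multiplicity 2; rank(C − 1I) = 1, so geometric multiplicity = 1.
Geometric multiplicity < algebraic multiplicity, so C is not diagonalizable.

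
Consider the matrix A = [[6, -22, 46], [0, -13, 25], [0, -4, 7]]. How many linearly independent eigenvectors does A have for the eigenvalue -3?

1

A + 3I = [[9, -22, 46], [0, -10, 25], [0, -4, 10]].
This matrix has rank 2, so its null space has dimension 3 − 2 = 1.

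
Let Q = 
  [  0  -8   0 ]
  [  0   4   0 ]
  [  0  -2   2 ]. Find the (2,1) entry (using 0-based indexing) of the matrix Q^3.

-56

Characteristic polynomial: s^3 - 6s^2 + 8s = s(s - 4)(s - 2), so the eigenvalues are 0, 2, 4.
s=0: eigenvector (1, 0, 0).
s=4: eigenvector (-2, 1, -1).
s=2: eigenvector (0, 0, 1).
P = [[1, -2, 0], [0, 1, 0], [0, -1, 1]], D = diag(0, 4, 2), P⁻¹ = [[1, 2, 0], [0, 1, 0], [0, 1, 1]].
Q³ = P·diag(0, 64, 8)·P⁻¹ = [[0, -128, 0], [0, 64, 0], [0, -56, 8]].
The requested entry is -56.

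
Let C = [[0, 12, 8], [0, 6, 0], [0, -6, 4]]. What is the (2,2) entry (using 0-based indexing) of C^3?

Characteristic polynomial: s^3 - 10s^2 + 24s = s(s - 6)(s - 4), so the eigenvalues are 0, 4, 6.
s=0: eigenvector (1, 0, 0).
s=6: eigenvector (-2, 1, -3).
s=4: eigenvector (2, 0, 1).
P = [[1, -2, 2], [0, 1, 0], [0, -3, 1]], D = diag(0, 6, 4), P⁻¹ = [[1, -4, -2], [0, 1, 0], [0, 3, 1]].
C³ = P·diag(0, 216, 64)·P⁻¹ = [[0, -48, 128], [0, 216, 0], [0, -456, 64]].
The requested entry is 64.

64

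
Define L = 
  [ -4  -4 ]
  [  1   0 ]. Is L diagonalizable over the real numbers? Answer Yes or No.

No

Characteristic polynomial: p(s) = s^2 + 4s + 4 = (s + 2)^2.
s = -2 has algebraic multiplicity 2; rank(L + 2I) = 1, so geometric multiplicity = 1.
Geometric multiplicity < algebraic multiplicity, so L is not diagonalizable.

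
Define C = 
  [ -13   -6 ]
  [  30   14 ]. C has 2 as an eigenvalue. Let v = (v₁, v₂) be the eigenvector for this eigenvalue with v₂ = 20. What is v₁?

C − 2I = [[-15, -6], [30, 12]].
Solving (C − 2I)v = 0 gives the eigenspace spanned by (-8, 20).
With v₂ = 20, v = (-8, 20), so v₁ = -8.

-8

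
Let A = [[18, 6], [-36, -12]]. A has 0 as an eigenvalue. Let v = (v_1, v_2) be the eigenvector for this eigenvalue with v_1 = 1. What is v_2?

-3

A = [[18, 6], [-36, -12]].
Solving (A)v = 0 gives the eigenspace spanned by (1, -3).
With v_1 = 1, v = (1, -3), so v_2 = -3.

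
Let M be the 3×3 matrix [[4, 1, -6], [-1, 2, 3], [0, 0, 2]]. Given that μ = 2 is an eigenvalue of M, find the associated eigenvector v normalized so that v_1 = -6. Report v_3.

-2

M − 2I = [[2, 1, -6], [-1, 0, 3], [0, 0, 0]].
Solving (M − 2I)v = 0 gives the eigenspace spanned by (-6, 0, -2).
With v_1 = -6, v = (-6, 0, -2), so v_3 = -2.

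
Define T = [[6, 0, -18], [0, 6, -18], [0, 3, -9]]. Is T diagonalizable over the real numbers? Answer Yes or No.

Characteristic polynomial: p(μ) = μ^3 - 3μ^2 - 18μ = μ(μ - 6)(μ + 3).
All 3 eigenvalues are distinct, so T is diagonalizable.

Yes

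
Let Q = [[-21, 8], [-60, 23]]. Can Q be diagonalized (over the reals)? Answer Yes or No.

Characteristic polynomial: p(t) = t^2 - 2t - 3 = (t - 3)(t + 1).
All 2 eigenvalues are distinct, so Q is diagonalizable.

Yes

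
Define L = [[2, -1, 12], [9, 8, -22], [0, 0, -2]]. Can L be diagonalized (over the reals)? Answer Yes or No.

No

Characteristic polynomial: p(μ) = μ^3 - 8μ^2 + 5μ + 50 = (μ - 5)^2(μ + 2).
μ = 5 has algebraic multiplicity 2; rank(L − 5I) = 2, so geometric multiplicity = 1.
Geometric multiplicity < algebraic multiplicity, so L is not diagonalizable.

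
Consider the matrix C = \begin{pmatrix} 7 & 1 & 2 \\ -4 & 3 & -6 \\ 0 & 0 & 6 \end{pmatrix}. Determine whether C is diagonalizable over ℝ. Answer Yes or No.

No

Characteristic polynomial: p(t) = t^3 - 16t^2 + 85t - 150 = (t - 6)(t - 5)^2.
t = 5 has algebraic multiplicity 2; rank(C − 5I) = 2, so geometric multiplicity = 1.
Geometric multiplicity < algebraic multiplicity, so C is not diagonalizable.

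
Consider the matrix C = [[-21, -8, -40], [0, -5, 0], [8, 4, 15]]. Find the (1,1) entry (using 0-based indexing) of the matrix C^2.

25

Characteristic polynomial: r^3 + 11r^2 + 35r + 25 = (r + 1)(r + 5)^2, so the eigenvalues are -5, -5, -1.
r=-5: eigenvector (12, 1, -5).
r=-5: eigenvector (5, 0, -2).
r=-1: eigenvector (-2, 0, 1).
P = [[12, 5, -2], [1, 0, 0], [-5, -2, 1]], D = diag(-5, -5, -1), P⁻¹ = [[0, 1, 0], [1, -2, 2], [2, 1, 5]].
C² = P·diag(25, 25, 1)·P⁻¹ = [[121, 48, 240], [0, 25, 0], [-48, -24, -95]].
The requested entry is 25.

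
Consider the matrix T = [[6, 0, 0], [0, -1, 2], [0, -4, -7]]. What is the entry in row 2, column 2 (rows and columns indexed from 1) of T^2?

-7

Characteristic polynomial: s^3 + 2s^2 - 33s - 90 = (s - 6)(s + 3)(s + 5), so the eigenvalues are -5, -3, 6.
s=6: eigenvector (1, 0, 0).
s=-3: eigenvector (0, -1, 1).
s=-5: eigenvector (0, -1, 2).
P = [[1, 0, 0], [0, -1, -1], [0, 1, 2]], D = diag(6, -3, -5), P⁻¹ = [[1, 0, 0], [0, -2, -1], [0, 1, 1]].
T² = P·diag(36, 9, 25)·P⁻¹ = [[36, 0, 0], [0, -7, -16], [0, 32, 41]].
The requested entry is -7.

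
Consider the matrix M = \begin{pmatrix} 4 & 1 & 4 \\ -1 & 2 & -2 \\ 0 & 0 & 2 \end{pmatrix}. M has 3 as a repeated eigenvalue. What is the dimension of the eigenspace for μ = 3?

1

M − 3I = [[1, 1, 4], [-1, -1, -2], [0, 0, -1]].
This matrix has rank 2, so its null space has dimension 3 − 2 = 1.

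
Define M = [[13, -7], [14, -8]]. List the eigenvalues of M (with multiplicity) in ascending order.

-1, 6

Characteristic polynomial: p(r) = r^2 - 5r - 6 = (r - 6)(r + 1).
Roots (with multiplicity): -1, 6.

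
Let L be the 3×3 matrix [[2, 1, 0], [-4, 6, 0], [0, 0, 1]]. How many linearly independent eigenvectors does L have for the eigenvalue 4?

L − 4I = [[-2, 1, 0], [-4, 2, 0], [0, 0, -3]].
This matrix has rank 2, so its null space has dimension 3 − 2 = 1.

1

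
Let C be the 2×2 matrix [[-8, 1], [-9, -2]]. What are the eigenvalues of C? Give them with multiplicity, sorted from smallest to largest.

-5, -5

Characteristic polynomial: p(μ) = μ^2 + 10μ + 25 = (μ + 5)^2.
Roots (with multiplicity): -5, -5.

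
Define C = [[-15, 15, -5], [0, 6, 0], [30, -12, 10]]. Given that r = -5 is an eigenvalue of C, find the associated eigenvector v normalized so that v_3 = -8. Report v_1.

C + 5I = [[-10, 15, -5], [0, 11, 0], [30, -12, 15]].
Solving (C + 5I)v = 0 gives the eigenspace spanned by (4, 0, -8).
With v_3 = -8, v = (4, 0, -8), so v_1 = 4.

4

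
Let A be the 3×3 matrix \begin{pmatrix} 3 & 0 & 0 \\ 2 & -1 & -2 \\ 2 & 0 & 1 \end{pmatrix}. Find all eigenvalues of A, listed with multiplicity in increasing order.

Characteristic polynomial: p(s) = s^3 - 3s^2 - s + 3 = (s - 3)(s - 1)(s + 1).
Roots (with multiplicity): -1, 1, 3.

-1, 1, 3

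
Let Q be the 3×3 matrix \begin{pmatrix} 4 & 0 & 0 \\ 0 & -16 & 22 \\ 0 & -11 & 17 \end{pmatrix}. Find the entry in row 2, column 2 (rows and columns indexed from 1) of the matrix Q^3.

-466

Characteristic polynomial: λ^3 - 5λ^2 - 26λ + 120 = (λ - 6)(λ - 4)(λ + 5), so the eigenvalues are -5, 4, 6.
λ=6: eigenvector (0, 1, 1).
λ=4: eigenvector (1, 0, 0).
λ=-5: eigenvector (0, -2, -1).
P = [[0, 1, 0], [1, 0, -2], [1, 0, -1]], D = diag(6, 4, -5), P⁻¹ = [[0, -1, 2], [1, 0, 0], [0, -1, 1]].
Q³ = P·diag(216, 64, -125)·P⁻¹ = [[64, 0, 0], [0, -466, 682], [0, -341, 557]].
The requested entry is -466.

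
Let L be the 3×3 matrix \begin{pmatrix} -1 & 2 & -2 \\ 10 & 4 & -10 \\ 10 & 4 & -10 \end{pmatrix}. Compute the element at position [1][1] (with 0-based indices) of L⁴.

Characteristic polynomial: t^3 + 7t^2 + 6t = t(t + 1)(t + 6), so the eigenvalues are -6, -1, 0.
t=-1: eigenvector (1, 2, 2).
t=0: eigenvector (2, 5, 4).
t=-6: eigenvector (0, 1, 1).
P = [[1, 2, 0], [2, 5, 1], [2, 4, 1]], D = diag(-1, 0, -6), P⁻¹ = [[1, -2, 2], [0, 1, -1], [-2, 0, 1]].
L⁴ = P·diag(1, 0, 1296)·P⁻¹ = [[1, -2, 2], [-2590, -4, 1300], [-2590, -4, 1300]].
The requested entry is -4.

-4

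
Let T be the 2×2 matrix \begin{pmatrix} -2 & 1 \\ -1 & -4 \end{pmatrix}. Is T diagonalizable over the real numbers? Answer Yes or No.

No

Characteristic polynomial: p(λ) = λ^2 + 6λ + 9 = (λ + 3)^2.
λ = -3 has algebraic multiplicity 2; rank(T + 3I) = 1, so geometric multiplicity = 1.
Geometric multiplicity < algebraic multiplicity, so T is not diagonalizable.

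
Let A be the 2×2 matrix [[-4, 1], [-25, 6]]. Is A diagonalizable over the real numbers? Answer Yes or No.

No

Characteristic polynomial: p(λ) = λ^2 - 2λ + 1 = (λ - 1)^2.
λ = 1 has algebraic multiplicity 2; rank(A − 1I) = 1, so geometric multiplicity = 1.
Geometric multiplicity < algebraic multiplicity, so A is not diagonalizable.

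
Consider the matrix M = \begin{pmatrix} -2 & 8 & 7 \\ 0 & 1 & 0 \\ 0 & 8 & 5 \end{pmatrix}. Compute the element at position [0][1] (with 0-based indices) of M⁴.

1248

Characteristic polynomial: r^3 - 4r^2 - 7r + 10 = (r - 5)(r - 1)(r + 2), so the eigenvalues are -2, 1, 5.
r=-2: eigenvector (1, 0, 0).
r=1: eigenvector (-2, 1, -2).
r=5: eigenvector (1, 0, 1).
P = [[1, -2, 1], [0, 1, 0], [0, -2, 1]], D = diag(-2, 1, 5), P⁻¹ = [[1, 0, -1], [0, 1, 0], [0, 2, 1]].
M⁴ = P·diag(16, 1, 625)·P⁻¹ = [[16, 1248, 609], [0, 1, 0], [0, 1248, 625]].
The requested entry is 1248.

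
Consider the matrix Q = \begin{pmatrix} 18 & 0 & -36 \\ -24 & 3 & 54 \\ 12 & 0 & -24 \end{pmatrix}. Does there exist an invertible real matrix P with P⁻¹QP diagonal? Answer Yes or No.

Yes

Characteristic polynomial: p(t) = t^3 + 3t^2 - 18t = t(t - 3)(t + 6).
All 3 eigenvalues are distinct, so Q is diagonalizable.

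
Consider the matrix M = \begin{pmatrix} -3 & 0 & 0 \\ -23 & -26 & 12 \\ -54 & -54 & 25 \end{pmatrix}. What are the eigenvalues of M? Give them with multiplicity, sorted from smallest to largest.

-3, -2, 1

Characteristic polynomial: p(s) = s^3 + 4s^2 + s - 6 = (s - 1)(s + 2)(s + 3).
Roots (with multiplicity): -3, -2, 1.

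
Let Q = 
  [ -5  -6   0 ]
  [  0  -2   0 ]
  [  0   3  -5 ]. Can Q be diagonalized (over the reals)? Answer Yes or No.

Yes

Characteristic polynomial: p(t) = t^3 + 12t^2 + 45t + 50 = (t + 2)(t + 5)^2.
t = -5 has algebraic multiplicity 2; rank(Q + 5I) = 1, so geometric multiplicity = 2.
Every eigenvalue has geometric = algebraic multiplicity, so Q is diagonalizable.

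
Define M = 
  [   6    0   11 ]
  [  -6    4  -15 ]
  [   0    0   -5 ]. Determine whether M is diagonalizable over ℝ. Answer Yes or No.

Yes

Characteristic polynomial: p(t) = t^3 - 5t^2 - 26t + 120 = (t - 6)(t - 4)(t + 5).
All 3 eigenvalues are distinct, so M is diagonalizable.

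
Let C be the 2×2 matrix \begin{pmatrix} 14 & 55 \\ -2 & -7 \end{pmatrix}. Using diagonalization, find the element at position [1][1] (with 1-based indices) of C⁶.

37766

Characteristic polynomial: s^2 - 7s + 12 = (s - 4)(s - 3), so the eigenvalues are 3, 4.
s=3: eigenvector (-5, 1).
s=4: eigenvector (11, -2).
P = [[-5, 11], [1, -2]], D = diag(3, 4), P⁻¹ = [[2, 11], [1, 5]].
C⁶ = P·diag(729, 4096)·P⁻¹ = [[37766, 185185], [-6734, -32941]].
The requested entry is 37766.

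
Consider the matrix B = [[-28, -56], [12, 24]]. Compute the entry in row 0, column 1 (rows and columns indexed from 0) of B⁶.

57344

Characteristic polynomial: λ^2 + 4λ = λ(λ + 4), so the eigenvalues are -4, 0.
λ=0: eigenvector (-2, 1).
λ=-4: eigenvector (7, -3).
P = [[-2, 7], [1, -3]], D = diag(0, -4), P⁻¹ = [[3, 7], [1, 2]].
B⁶ = P·diag(0, 4096)·P⁻¹ = [[28672, 57344], [-12288, -24576]].
The requested entry is 57344.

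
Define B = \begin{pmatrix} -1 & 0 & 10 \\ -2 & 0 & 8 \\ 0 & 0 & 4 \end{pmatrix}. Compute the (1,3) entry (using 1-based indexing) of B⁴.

510

Characteristic polynomial: λ^3 - 3λ^2 - 4λ = λ(λ - 4)(λ + 1), so the eigenvalues are -1, 0, 4.
λ=-1: eigenvector (1, 2, 0).
λ=0: eigenvector (0, 1, 0).
λ=4: eigenvector (2, 1, 1).
P = [[1, 0, 2], [2, 1, 1], [0, 0, 1]], D = diag(-1, 0, 4), P⁻¹ = [[1, 0, -2], [-2, 1, 3], [0, 0, 1]].
B⁴ = P·diag(1, 0, 256)·P⁻¹ = [[1, 0, 510], [2, 0, 252], [0, 0, 256]].
The requested entry is 510.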